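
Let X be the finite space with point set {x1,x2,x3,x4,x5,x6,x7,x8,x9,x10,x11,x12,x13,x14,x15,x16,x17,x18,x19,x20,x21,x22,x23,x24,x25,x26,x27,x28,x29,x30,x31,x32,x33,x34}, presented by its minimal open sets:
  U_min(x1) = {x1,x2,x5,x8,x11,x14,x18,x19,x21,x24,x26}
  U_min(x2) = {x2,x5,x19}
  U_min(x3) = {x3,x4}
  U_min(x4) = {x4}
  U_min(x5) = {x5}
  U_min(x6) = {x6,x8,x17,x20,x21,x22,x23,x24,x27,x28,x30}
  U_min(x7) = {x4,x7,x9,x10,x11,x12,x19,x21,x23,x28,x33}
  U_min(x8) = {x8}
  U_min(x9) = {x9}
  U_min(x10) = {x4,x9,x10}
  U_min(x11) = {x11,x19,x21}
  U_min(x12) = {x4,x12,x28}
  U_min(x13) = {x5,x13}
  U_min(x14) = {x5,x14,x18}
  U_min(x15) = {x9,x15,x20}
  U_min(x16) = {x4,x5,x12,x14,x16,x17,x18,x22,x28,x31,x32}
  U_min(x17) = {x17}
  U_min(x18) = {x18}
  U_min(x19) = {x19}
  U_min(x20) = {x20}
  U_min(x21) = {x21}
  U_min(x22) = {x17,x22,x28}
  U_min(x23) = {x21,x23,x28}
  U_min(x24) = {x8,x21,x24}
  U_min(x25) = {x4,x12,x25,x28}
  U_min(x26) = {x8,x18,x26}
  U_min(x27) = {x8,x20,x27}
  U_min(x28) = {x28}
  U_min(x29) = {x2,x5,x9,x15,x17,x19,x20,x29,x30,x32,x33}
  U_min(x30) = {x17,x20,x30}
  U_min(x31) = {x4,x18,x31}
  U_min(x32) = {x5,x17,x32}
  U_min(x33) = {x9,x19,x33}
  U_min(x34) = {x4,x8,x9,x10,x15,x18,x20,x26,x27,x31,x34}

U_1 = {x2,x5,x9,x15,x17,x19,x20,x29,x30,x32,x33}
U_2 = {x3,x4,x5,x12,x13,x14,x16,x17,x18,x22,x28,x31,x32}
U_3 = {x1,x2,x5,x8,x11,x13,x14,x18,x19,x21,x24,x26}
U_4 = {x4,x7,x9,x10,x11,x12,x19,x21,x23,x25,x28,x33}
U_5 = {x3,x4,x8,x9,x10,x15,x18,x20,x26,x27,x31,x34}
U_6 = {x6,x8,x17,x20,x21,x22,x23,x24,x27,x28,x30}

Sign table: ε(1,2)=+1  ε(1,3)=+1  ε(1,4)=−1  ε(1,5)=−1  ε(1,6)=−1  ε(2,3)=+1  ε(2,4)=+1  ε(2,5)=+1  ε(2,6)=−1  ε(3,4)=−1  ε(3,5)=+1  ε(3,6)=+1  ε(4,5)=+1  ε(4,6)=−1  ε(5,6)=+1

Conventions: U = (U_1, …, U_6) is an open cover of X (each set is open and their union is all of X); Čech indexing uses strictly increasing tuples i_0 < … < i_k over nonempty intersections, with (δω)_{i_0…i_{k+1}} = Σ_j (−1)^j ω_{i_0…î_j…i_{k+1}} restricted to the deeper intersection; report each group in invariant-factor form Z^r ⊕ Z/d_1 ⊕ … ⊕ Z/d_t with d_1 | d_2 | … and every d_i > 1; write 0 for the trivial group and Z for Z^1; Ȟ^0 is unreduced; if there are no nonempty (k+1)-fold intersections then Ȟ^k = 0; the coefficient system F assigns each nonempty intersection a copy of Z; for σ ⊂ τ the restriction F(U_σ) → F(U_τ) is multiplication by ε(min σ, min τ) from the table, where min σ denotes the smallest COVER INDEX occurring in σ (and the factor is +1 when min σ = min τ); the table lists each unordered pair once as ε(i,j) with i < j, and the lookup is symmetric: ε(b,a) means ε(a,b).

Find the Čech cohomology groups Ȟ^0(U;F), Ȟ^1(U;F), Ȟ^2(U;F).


nerve of the cover:
  U12={x5,x17,x32} U13={x2,x5,x19} U14={x9,x19,x33} U15={x9,x15,x20} U16={x17,x20,x30} U23={x5,x13,x14,x18} U24={x4,x12,x28} U25={x3,x4,x18,x31} U26={x17,x22,x28} U34={x11,x19,x21} U35={x8,x18,x26} U36={x8,x21,x24} U45={x4,x9,x10} U46={x21,x23,x28} U56={x8,x20,x27}
  U123={x5} U126={x17} U134={x19} U145={x9} U156={x20} U235={x18} U245={x4} U246={x28} U346={x21} U356={x8}
C dims 6,15,10; δ0: rk 6, SNF 1^5·2; δ1: rk 9, SNF 1^9
Ȟ^0 = (6 − 6) − 0 = 0, so Ȟ^0 ≅ 0
Ȟ^1 = (15 − 9) − 6 = 0 plus torsion [2], so Ȟ^1 ≅ Z/2
Ȟ^2 = (10 − 0) − 9 = 1, so Ȟ^2 ≅ Z

Ȟ^0(U;F) ≅ 0,  Ȟ^1(U;F) ≅ Z/2,  Ȟ^2(U;F) ≅ Z


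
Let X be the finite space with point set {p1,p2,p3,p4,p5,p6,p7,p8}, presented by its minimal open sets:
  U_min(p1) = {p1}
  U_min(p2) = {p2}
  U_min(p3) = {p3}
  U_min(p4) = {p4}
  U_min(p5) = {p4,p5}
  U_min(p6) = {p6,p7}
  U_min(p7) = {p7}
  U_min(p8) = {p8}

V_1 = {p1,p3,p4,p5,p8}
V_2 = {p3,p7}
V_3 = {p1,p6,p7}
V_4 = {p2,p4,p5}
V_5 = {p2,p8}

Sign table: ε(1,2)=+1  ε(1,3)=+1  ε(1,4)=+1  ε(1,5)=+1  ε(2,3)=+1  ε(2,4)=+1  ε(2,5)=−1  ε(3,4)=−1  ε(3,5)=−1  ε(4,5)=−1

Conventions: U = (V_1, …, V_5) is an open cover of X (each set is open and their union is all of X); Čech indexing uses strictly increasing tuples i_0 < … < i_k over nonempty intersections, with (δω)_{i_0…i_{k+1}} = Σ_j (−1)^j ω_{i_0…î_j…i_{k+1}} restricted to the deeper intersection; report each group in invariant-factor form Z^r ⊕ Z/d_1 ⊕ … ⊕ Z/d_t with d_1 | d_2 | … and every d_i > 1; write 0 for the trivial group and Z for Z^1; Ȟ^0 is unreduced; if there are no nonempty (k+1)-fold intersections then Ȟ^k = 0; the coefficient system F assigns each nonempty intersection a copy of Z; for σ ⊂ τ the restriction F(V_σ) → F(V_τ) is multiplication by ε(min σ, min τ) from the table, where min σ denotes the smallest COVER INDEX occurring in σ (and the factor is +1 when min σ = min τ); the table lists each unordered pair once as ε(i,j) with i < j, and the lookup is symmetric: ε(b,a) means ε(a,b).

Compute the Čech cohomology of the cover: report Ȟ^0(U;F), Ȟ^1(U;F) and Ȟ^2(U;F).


Ȟ^0(U;F) ≅ 0; Ȟ^1(U;F) ≅ Z ⊕ Z/2; Ȟ^2(U;F) ≅ 0

cover nerve:
  V12={p3} V13={p1} V14={p4,p5} V15={p8} V23={p7} V45={p2}
C dims 5,6; δ0: rk 5, SNF 1^4·2
Ȟ^0: (5−5)−0=0 ⇒ 0
Ȟ^1: (6−0)−5=1 plus torsion [2] ⇒ Z ⊕ Z/2
Ȟ^2: (0−0)−0=0 ⇒ 0


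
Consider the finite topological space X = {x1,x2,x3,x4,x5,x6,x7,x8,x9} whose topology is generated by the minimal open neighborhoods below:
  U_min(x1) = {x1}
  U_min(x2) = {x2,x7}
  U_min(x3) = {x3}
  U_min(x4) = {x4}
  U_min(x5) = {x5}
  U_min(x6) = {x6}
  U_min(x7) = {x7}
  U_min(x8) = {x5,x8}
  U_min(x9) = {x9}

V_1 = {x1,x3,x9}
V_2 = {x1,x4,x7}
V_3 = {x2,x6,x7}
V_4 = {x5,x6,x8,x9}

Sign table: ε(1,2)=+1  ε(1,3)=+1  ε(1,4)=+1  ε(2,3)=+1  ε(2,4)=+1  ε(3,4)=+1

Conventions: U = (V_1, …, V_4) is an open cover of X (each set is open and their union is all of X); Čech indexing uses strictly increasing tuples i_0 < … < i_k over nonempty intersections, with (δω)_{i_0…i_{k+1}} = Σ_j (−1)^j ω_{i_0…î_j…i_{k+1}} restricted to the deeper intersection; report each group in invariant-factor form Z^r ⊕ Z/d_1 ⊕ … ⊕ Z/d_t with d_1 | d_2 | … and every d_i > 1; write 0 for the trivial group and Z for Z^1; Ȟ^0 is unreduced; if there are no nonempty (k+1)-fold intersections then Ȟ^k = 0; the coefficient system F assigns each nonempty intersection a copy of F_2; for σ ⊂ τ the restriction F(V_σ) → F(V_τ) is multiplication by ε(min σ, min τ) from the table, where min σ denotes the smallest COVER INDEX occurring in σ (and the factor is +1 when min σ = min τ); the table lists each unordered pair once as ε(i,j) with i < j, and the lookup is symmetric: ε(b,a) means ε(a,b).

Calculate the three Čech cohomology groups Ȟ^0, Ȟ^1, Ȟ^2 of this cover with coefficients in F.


Ȟ^0 ≅ Z/2,  Ȟ^1 ≅ Z/2,  Ȟ^2 ≅ 0

nerve of the cover:
  V12={x1} V14={x9} V23={x7} V34={x6}
C dims 4,4; δ0: rk_F2 3
Ȟ^0 = (4 − 3) − 0 = 1, so Ȟ^0 ≅ Z/2
Ȟ^1 = (4 − 0) − 3 = 1, so Ȟ^1 ≅ Z/2
Ȟ^2 = (0 − 0) − 0 = 0, so Ȟ^2 ≅ 0


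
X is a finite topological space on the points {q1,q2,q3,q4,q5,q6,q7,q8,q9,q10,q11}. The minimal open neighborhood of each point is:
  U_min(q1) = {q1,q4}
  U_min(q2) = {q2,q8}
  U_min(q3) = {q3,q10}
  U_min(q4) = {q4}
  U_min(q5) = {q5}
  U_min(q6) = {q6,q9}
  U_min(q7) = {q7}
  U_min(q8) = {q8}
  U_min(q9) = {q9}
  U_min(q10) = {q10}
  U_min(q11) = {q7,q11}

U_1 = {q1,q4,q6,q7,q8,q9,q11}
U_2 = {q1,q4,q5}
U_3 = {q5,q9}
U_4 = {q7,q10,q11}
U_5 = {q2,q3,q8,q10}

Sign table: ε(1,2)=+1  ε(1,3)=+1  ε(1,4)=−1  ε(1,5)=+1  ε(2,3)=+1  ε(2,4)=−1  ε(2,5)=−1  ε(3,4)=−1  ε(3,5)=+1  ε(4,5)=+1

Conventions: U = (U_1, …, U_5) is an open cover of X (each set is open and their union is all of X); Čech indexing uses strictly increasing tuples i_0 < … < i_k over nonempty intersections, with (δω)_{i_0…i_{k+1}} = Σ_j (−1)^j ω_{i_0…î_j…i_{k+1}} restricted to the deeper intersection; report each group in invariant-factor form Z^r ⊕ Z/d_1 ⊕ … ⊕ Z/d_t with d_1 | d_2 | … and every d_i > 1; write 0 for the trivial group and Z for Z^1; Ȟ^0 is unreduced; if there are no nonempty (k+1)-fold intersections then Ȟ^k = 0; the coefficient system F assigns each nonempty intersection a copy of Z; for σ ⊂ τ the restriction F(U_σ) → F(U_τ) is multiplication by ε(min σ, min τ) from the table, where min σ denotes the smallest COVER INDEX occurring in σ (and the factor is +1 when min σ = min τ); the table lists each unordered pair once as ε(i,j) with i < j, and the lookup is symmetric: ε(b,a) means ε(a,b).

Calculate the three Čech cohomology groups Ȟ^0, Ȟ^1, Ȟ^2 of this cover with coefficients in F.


Ȟ^0 = 0,  Ȟ^1 = Z ⊕ Z/2,  Ȟ^2 = 0

nerve simplices:
  U12={q1,q4} U13={q9} U14={q7,q11} U15={q8} U23={q5} U45={q10}
C dims 5,6; δ0: rk 5, SNF 1^4·2
degree 0: 5−5−0 = 0 → Ȟ^0 ≅ 0
degree 1: 6−0−5 = 1 plus torsion [2] → Ȟ^1 ≅ Z ⊕ Z/2
degree 2: 0−0−0 = 0 → Ȟ^2 ≅ 0


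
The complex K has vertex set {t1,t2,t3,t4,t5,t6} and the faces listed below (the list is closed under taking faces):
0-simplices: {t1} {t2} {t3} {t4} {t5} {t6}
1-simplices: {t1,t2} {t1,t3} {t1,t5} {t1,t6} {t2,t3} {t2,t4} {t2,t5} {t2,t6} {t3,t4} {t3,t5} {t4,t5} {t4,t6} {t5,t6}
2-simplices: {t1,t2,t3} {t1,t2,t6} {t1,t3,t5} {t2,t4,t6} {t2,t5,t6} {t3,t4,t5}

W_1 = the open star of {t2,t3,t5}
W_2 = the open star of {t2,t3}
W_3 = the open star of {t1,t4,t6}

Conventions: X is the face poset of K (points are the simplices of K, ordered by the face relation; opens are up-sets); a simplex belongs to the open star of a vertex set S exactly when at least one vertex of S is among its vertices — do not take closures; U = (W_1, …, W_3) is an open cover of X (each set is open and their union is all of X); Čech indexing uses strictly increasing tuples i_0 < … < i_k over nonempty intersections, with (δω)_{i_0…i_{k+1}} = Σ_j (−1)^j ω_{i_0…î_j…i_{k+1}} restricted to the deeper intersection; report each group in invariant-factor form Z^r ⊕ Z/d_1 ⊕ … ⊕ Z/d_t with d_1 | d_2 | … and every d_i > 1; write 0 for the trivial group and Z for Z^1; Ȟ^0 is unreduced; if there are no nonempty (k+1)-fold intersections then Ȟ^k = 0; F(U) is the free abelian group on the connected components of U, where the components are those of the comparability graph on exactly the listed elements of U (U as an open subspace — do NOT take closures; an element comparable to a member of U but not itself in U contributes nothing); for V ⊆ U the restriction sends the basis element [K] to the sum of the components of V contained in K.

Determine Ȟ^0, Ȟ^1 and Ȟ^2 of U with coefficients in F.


Ȟ^0(U;F) ≅ Z, Ȟ^1(U;F) ≅ Z and Ȟ^2(U;F) ≅ 0

cover nerve:
  W1={{t2},{t3},{t5},{t1,t2},{t1,t3},{t1,t5},{t2,t3},{t2,t4},{t2,t5},{t2,t6},{t3,t4},{t3,t5},{t4,t5},{t5,t6},{t1,t2,t3},{t1,t2,t6},{t1,t3,t5},{t2,t4,t6},{t2,t5,t6},{t3,t4,t5}} W2={{t2},{t3},{t1,t2},{t1,t3},{t2,t3},{t2,t4},{t2,t5},{t2,t6},{t3,t4},{t3,t5},{t1,t2,t3},{t1,t2,t6},{t1,t3,t5},{t2,t4,t6},{t2,t5,t6},{t3,t4,t5}} W3={{t1},{t4},{t6},{t1,t2},{t1,t3},{t1,t5},{t1,t6},{t2,t4},{t2,t6},{t3,t4},{t4,t5},{t4,t6},{t5,t6},{t1,t2,t3},{t1,t2,t6},{t1,t3,t5},{t2,t4,t6},{t2,t5,t6},{t3,t4,t5}}
  W12={{t2},{t3},{t1,t2},{t1,t3},{t2,t3},{t2,t4},{t2,t5},{t2,t6},{t3,t4},{t3,t5},{t1,t2,t3},{t1,t2,t6},{t1,t3,t5},{t2,t4,t6},{t2,t5,t6},{t3,t4,t5}} W13={{t1,t2},{t1,t3},{t1,t5},{t2,t4},{t2,t6},{t3,t4},{t4,t5},{t5,t6},{t1,t2,t3},{t1,t2,t6},{t1,t3,t5},{t2,t4,t6},{t2,t5,t6},{t3,t4,t5}} W23={{t1,t2},{t1,t3},{t2,t4},{t2,t6},{t3,t4},{t1,t2,t3},{t1,t2,t6},{t1,t3,t5},{t2,t4,t6},{t2,t5,t6},{t3,t4,t5}}
  W123={{t1,t2},{t1,t3},{t2,t4},{t2,t6},{t3,t4},{t1,t2,t3},{t1,t2,t6},{t1,t3,t5},{t2,t4,t6},{t2,t5,t6},{t3,t4,t5}}
components per intersection:
  W1: {{t2},{t3},{t5},{t1,t2},{t1,t3},{t1,t5},{t2,t3},{t2,t4},{t2,t5},{t2,t6},{t3,t4},{t3,t5},{t4,t5},{t5,t6},{t1,t2,t3},{t1,t2,t6},{t1,t3,t5},{t2,t4,t6},{t2,t5,t6},{t3,t4,t5}}
  W2: {{t2},{t3},{t1,t2},{t1,t3},{t2,t3},{t2,t4},{t2,t5},{t2,t6},{t3,t4},{t3,t5},{t1,t2,t3},{t1,t2,t6},{t1,t3,t5},{t2,t4,t6},{t2,t5,t6},{t3,t4,t5}}
  W3: {{t1},{t4},{t6},{t1,t2},{t1,t3},{t1,t5},{t1,t6},{t2,t4},{t2,t6},{t3,t4},{t4,t5},{t4,t6},{t5,t6},{t1,t2,t3},{t1,t2,t6},{t1,t3,t5},{t2,t4,t6},{t2,t5,t6},{t3,t4,t5}}
  W12: {{t2},{t3},{t1,t2},{t1,t3},{t2,t3},{t2,t4},{t2,t5},{t2,t6},{t3,t4},{t3,t5},{t1,t2,t3},{t1,t2,t6},{t1,t3,t5},{t2,t4,t6},{t2,t5,t6},{t3,t4,t5}}
  W13: {{t1,t2},{t1,t3},{t1,t5},{t2,t4},{t2,t6},{t5,t6},{t1,t2,t3},{t1,t2,t6},{t1,t3,t5},{t2,t4,t6},{t2,t5,t6}} {{t3,t4},{t4,t5},{t3,t4,t5}}
  W23: {{t1,t2},{t1,t3},{t2,t4},{t2,t6},{t1,t2,t3},{t1,t2,t6},{t1,t3,t5},{t2,t4,t6},{t2,t5,t6}} {{t3,t4},{t3,t4,t5}}
  W123: {{t1,t2},{t1,t3},{t2,t4},{t2,t6},{t1,t2,t3},{t1,t2,t6},{t1,t3,t5},{t2,t4,t6},{t2,t5,t6}} {{t3,t4},{t3,t4,t5}}
C dims 3,5,2; δ0: rk 2, SNF 1^2; δ1: rk 2, SNF 1^2
Ȟ^0: (3−2)−0=1 ⇒ Z
Ȟ^1: (5−2)−2=1 ⇒ Z
Ȟ^2: (2−0)−2=0 ⇒ 0


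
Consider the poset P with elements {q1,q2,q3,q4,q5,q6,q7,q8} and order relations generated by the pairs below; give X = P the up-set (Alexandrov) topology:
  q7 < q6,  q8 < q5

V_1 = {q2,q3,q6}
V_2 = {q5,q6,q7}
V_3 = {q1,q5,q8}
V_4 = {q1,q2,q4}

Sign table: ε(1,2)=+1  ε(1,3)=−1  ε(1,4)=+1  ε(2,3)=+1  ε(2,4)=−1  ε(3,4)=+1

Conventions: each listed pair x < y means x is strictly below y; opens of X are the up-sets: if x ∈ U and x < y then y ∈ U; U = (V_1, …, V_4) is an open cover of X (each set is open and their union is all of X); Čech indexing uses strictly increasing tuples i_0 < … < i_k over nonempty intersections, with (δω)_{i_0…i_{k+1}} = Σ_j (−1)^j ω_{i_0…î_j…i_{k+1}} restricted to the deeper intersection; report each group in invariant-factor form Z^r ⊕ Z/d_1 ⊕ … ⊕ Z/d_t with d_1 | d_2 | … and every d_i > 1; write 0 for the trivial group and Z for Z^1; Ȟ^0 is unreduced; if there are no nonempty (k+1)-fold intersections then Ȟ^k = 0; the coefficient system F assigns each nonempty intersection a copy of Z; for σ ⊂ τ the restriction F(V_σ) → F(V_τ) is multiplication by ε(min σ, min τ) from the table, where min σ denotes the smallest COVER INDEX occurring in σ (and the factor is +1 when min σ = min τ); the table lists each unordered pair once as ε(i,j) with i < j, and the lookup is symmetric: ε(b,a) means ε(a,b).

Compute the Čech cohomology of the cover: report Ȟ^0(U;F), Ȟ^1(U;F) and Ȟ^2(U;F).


nonempty intersections:
  V12={q6} V14={q2} V23={q5} V34={q1}
C dims 4,4; δ0: rk 3, SNF 1^3
Ȟ^0: (4−3)−0=1 ⇒ Z
Ȟ^1: (4−0)−3=1 ⇒ Z
Ȟ^2: (0−0)−0=0 ⇒ 0

Ȟ^0 = Z,  Ȟ^1 = Z,  Ȟ^2 = 0


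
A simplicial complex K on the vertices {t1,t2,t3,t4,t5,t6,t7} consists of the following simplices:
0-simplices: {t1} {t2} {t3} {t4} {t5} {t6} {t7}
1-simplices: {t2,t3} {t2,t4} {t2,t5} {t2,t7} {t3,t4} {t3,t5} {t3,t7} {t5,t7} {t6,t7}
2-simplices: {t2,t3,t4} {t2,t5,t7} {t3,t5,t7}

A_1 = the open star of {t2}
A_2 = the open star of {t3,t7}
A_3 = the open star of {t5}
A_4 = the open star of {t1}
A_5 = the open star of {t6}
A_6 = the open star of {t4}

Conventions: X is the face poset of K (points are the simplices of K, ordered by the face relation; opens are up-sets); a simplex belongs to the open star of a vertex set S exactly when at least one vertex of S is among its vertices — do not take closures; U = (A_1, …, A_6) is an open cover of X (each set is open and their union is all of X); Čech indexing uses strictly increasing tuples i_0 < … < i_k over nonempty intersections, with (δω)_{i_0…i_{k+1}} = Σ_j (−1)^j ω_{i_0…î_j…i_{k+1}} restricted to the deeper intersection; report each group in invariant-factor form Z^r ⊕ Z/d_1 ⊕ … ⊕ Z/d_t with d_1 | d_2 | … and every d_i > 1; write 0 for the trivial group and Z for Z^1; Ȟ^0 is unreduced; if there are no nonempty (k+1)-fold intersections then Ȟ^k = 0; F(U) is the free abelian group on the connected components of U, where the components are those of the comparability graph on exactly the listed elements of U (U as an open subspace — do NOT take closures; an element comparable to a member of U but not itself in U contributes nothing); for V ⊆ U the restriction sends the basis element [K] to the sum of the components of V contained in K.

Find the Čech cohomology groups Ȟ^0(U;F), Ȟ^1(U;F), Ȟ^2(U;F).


Ȟ^0(U;F) ≅ Z^2, Ȟ^1(U;F) ≅ Z, Ȟ^2(U;F) ≅ 0

cover nerve:
  A1={{t2},{t2,t3},{t2,t4},{t2,t5},{t2,t7},{t2,t3,t4},{t2,t5,t7}} A2={{t3},{t7},{t2,t3},{t2,t7},{t3,t4},{t3,t5},{t3,t7},{t5,t7},{t6,t7},{t2,t3,t4},{t2,t5,t7},{t3,t5,t7}} A3={{t5},{t2,t5},{t3,t5},{t5,t7},{t2,t5,t7},{t3,t5,t7}} A4={{t1}} A5={{t6},{t6,t7}} A6={{t4},{t2,t4},{t3,t4},{t2,t3,t4}}
  A12={{t2,t3},{t2,t7},{t2,t3,t4},{t2,t5,t7}} A13={{t2,t5},{t2,t5,t7}} A16={{t2,t4},{t2,t3,t4}} A23={{t3,t5},{t5,t7},{t2,t5,t7},{t3,t5,t7}} A25={{t6,t7}} A26={{t3,t4},{t2,t3,t4}}
  A123={{t2,t5,t7}} A126={{t2,t3,t4}}
components per intersection:
  A1: {{t2},{t2,t3},{t2,t4},{t2,t5},{t2,t7},{t2,t3,t4},{t2,t5,t7}}
  A2: {{t3},{t7},{t2,t3},{t2,t7},{t3,t4},{t3,t5},{t3,t7},{t5,t7},{t6,t7},{t2,t3,t4},{t2,t5,t7},{t3,t5,t7}}
  A3: {{t5},{t2,t5},{t3,t5},{t5,t7},{t2,t5,t7},{t3,t5,t7}}
  A4: {{t1}}
  A5: {{t6},{t6,t7}}
  A6: {{t4},{t2,t4},{t3,t4},{t2,t3,t4}}
  A12: {{t2,t3},{t2,t3,t4}} {{t2,t7},{t2,t5,t7}}
  A13: {{t2,t5},{t2,t5,t7}}
  A16: {{t2,t4},{t2,t3,t4}}
  A23: {{t3,t5},{t5,t7},{t2,t5,t7},{t3,t5,t7}}
  A25: {{t6,t7}}
  A26: {{t3,t4},{t2,t3,t4}}
  A123: {{t2,t5,t7}}
  A126: {{t2,t3,t4}}
C dims 6,7,2; δ0: rk 4, SNF 1^4; δ1: rk 2, SNF 1^2
Ȟ^0: (6−4)−0=2 ⇒ Z^2
Ȟ^1: (7−2)−4=1 ⇒ Z
Ȟ^2: (2−0)−2=0 ⇒ 0


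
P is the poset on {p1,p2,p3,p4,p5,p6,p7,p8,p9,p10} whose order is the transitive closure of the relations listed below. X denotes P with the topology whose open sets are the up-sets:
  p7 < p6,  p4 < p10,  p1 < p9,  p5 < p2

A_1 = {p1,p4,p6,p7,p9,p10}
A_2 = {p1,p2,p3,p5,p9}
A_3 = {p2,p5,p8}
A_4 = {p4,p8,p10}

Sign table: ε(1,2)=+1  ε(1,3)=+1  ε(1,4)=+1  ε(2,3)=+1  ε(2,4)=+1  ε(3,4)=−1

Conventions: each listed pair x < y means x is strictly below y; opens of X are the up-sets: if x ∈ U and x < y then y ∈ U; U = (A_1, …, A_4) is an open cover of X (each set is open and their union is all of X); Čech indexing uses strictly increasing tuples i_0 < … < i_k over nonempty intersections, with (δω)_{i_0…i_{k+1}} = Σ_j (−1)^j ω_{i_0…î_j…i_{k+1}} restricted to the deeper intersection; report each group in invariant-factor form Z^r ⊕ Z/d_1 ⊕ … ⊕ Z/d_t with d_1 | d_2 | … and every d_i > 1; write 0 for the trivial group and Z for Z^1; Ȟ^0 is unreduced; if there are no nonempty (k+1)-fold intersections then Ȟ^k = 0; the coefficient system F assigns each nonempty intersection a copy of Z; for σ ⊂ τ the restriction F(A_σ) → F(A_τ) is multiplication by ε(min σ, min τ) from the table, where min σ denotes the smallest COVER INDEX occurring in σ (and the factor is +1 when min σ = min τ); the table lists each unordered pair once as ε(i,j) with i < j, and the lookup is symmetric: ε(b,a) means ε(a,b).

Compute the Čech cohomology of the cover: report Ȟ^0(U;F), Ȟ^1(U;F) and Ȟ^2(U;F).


Ȟ^0 = 0; Ȟ^1 = Z/2; Ȟ^2 = 0

intersection data:
  A12={p1,p9} A14={p4,p10} A23={p2,p5} A34={p8}
C dims 4,4; δ0: rk 4, SNF 1^3·2
Ȟ^0 = (4 − 4) − 0 = 0, so Ȟ^0 ≅ 0
Ȟ^1 = (4 − 0) − 4 = 0 plus torsion [2], so Ȟ^1 ≅ Z/2
Ȟ^2 = (0 − 0) − 0 = 0, so Ȟ^2 ≅ 0


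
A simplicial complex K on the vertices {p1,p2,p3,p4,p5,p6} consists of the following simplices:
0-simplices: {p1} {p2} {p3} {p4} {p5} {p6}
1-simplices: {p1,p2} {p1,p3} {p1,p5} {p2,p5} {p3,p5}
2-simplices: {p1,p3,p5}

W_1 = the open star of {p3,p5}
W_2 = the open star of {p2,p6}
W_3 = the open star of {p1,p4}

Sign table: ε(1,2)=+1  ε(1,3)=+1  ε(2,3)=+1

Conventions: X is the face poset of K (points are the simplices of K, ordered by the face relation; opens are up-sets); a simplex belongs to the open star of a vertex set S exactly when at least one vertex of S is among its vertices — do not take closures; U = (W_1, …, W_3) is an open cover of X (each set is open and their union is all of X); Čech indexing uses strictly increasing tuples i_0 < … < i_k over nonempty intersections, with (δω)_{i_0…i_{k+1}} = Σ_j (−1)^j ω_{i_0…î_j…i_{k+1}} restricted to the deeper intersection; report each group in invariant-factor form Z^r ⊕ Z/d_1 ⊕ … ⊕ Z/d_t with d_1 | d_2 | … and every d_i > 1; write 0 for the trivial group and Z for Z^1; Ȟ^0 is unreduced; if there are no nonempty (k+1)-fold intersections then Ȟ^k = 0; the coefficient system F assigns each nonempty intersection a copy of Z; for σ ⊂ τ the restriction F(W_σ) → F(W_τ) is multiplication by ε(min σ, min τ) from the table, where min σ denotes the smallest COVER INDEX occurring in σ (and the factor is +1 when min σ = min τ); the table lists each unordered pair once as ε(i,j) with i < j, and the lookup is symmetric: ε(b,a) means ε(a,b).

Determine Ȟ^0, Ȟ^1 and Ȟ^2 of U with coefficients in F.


Ȟ^0 ≅ Z; Ȟ^1 ≅ Z; Ȟ^2 ≅ 0

nonempty overlaps:
  W1={{p3},{p5},{p1,p3},{p1,p5},{p2,p5},{p3,p5},{p1,p3,p5}} W2={{p2},{p6},{p1,p2},{p2,p5}} W3={{p1},{p4},{p1,p2},{p1,p3},{p1,p5},{p1,p3,p5}}
  W12={{p2,p5}} W13={{p1,p3},{p1,p5},{p1,p3,p5}} W23={{p1,p2}}
C dims 3,3; δ0: rk 2, SNF 1^2
degree 0: 3−2−0 = 1 → Ȟ^0 ≅ Z
degree 1: 3−0−2 = 1 → Ȟ^1 ≅ Z
degree 2: 0−0−0 = 0 → Ȟ^2 ≅ 0


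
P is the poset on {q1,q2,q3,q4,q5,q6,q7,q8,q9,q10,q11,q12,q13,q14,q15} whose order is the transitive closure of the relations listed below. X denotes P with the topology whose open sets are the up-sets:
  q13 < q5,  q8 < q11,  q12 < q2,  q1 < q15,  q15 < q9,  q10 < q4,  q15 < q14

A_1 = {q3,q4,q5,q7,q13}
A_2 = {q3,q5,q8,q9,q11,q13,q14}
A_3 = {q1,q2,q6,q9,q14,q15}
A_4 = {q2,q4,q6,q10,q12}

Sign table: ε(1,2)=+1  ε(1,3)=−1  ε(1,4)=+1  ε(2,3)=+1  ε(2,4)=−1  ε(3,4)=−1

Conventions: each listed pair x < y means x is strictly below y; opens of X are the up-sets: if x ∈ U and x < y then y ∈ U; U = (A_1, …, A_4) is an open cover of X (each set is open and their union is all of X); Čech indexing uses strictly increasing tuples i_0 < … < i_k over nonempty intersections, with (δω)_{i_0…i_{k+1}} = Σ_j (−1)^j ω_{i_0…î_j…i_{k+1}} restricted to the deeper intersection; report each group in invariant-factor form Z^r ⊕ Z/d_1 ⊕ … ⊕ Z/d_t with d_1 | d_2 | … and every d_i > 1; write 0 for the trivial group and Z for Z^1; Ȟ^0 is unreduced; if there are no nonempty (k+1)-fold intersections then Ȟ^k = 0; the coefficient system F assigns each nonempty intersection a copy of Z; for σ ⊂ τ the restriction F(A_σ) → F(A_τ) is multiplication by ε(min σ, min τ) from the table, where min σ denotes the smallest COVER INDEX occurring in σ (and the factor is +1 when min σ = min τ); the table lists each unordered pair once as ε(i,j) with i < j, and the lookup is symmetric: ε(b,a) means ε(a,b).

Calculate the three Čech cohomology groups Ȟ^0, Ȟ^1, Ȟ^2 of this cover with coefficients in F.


nonempty overlaps:
  A12={q3,q5,q13} A14={q4} A23={q9,q14} A34={q2,q6}
C dims 4,4; δ0: rk 4, SNF 1^3·2
degree 0: 4−4−0 = 0 → Ȟ^0 ≅ 0
degree 1: 4−0−4 = 0 plus torsion [2] → Ȟ^1 ≅ Z/2
degree 2: 0−0−0 = 0 → Ȟ^2 ≅ 0

Ȟ^0 ≅ 0, Ȟ^1 ≅ Z/2 and Ȟ^2 ≅ 0


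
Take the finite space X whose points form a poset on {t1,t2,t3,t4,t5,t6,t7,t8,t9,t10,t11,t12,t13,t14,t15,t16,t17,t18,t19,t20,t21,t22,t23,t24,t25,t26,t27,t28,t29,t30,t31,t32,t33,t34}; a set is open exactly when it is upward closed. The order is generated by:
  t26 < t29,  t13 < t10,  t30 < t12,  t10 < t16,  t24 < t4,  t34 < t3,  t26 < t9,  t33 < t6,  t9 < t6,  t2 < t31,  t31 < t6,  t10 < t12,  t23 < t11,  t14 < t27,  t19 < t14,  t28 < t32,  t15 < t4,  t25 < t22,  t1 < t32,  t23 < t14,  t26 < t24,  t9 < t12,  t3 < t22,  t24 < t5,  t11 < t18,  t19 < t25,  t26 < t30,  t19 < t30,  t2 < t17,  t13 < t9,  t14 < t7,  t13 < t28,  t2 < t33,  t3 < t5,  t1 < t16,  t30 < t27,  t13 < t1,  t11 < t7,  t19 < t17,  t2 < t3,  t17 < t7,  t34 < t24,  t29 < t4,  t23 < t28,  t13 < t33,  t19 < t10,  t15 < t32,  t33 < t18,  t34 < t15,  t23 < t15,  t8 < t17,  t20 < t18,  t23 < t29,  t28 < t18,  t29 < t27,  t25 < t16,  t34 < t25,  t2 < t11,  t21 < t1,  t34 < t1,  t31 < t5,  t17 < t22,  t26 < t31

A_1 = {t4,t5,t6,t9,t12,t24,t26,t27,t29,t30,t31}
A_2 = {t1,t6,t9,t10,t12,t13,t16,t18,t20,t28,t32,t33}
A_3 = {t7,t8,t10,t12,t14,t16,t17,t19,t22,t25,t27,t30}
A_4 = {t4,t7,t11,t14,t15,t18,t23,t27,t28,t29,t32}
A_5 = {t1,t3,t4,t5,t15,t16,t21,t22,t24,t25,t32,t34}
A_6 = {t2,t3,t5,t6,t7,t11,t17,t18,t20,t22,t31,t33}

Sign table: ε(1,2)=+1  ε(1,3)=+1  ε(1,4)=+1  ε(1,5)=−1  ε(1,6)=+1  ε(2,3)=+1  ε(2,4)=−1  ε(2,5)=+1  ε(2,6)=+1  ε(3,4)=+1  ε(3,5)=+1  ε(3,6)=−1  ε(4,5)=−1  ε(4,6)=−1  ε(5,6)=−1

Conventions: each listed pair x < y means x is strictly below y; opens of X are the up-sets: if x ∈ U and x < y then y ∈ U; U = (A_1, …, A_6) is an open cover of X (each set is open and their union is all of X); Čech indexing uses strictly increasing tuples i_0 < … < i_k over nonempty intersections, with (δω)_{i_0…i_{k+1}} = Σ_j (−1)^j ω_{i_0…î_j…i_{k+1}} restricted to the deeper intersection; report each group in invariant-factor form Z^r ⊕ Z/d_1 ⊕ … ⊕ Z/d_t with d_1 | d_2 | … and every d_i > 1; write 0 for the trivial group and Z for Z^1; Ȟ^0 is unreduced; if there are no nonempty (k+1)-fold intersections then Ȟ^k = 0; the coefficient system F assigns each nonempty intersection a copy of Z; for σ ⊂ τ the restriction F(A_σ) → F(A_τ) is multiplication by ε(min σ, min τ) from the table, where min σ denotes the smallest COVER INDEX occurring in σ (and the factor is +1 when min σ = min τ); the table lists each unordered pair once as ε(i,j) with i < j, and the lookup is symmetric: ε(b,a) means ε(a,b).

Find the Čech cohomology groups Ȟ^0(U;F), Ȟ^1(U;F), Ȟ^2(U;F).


Ȟ^0(U;F) ≅ 0; Ȟ^1(U;F) ≅ Z/2; Ȟ^2(U;F) ≅ Z

nonempty overlaps:
  A12={t6,t9,t12} A13={t12,t27,t30} A14={t4,t27,t29} A15={t4,t5,t24} A16={t5,t6,t31} A23={t10,t12,t16} A24={t18,t28,t32} A25={t1,t16,t32} A26={t6,t18,t20,t33} A34={t7,t14,t27} A35={t16,t22,t25} A36={t7,t17,t22} A45={t4,t15,t32} A46={t7,t11,t18} A56={t3,t5,t22}
  A123={t12} A126={t6} A134={t27} A145={t4} A156={t5} A235={t16} A245={t32} A246={t18} A346={t7} A356={t22}
C dims 6,15,10; δ0: rk 6, SNF 1^5·2; δ1: rk 9, SNF 1^9
degree 0: 6−6−0 = 0 → Ȟ^0 ≅ 0
degree 1: 15−9−6 = 0 plus torsion [2] → Ȟ^1 ≅ Z/2
degree 2: 10−0−9 = 1 → Ȟ^2 ≅ Z


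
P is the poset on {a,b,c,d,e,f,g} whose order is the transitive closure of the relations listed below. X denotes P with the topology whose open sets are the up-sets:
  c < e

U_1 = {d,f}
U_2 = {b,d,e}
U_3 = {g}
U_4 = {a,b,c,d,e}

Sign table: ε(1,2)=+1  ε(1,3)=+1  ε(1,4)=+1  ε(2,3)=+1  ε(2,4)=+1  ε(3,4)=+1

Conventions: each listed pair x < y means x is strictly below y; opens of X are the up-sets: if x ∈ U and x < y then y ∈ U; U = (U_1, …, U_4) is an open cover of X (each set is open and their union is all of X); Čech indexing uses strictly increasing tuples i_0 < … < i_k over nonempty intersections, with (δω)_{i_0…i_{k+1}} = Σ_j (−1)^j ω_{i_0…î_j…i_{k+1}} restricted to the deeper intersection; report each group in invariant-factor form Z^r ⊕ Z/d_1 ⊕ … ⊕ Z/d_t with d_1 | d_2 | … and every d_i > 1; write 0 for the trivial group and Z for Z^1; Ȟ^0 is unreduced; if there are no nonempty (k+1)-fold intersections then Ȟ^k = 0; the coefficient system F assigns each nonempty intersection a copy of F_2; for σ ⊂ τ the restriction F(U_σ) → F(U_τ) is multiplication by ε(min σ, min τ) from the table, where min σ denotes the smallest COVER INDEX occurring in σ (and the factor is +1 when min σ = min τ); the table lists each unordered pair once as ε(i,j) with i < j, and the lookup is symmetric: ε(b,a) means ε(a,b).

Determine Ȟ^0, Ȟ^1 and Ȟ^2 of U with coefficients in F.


Ȟ^0(U;F) ≅ Z/2 ⊕ Z/2, Ȟ^1(U;F) ≅ 0 and Ȟ^2(U;F) ≅ 0

nerve of the cover:
  U12={d} U14={d} U24={b,d,e}
  U124={d}
C dims 4,3,1; δ0: rk_F2 2; δ1: rk_F2 1
Ȟ^0 = (4 − 2) − 0 = 2, so Ȟ^0 ≅ Z/2 ⊕ Z/2
Ȟ^1 = (3 − 1) − 2 = 0, so Ȟ^1 ≅ 0
Ȟ^2 = (1 − 0) − 1 = 0, so Ȟ^2 ≅ 0


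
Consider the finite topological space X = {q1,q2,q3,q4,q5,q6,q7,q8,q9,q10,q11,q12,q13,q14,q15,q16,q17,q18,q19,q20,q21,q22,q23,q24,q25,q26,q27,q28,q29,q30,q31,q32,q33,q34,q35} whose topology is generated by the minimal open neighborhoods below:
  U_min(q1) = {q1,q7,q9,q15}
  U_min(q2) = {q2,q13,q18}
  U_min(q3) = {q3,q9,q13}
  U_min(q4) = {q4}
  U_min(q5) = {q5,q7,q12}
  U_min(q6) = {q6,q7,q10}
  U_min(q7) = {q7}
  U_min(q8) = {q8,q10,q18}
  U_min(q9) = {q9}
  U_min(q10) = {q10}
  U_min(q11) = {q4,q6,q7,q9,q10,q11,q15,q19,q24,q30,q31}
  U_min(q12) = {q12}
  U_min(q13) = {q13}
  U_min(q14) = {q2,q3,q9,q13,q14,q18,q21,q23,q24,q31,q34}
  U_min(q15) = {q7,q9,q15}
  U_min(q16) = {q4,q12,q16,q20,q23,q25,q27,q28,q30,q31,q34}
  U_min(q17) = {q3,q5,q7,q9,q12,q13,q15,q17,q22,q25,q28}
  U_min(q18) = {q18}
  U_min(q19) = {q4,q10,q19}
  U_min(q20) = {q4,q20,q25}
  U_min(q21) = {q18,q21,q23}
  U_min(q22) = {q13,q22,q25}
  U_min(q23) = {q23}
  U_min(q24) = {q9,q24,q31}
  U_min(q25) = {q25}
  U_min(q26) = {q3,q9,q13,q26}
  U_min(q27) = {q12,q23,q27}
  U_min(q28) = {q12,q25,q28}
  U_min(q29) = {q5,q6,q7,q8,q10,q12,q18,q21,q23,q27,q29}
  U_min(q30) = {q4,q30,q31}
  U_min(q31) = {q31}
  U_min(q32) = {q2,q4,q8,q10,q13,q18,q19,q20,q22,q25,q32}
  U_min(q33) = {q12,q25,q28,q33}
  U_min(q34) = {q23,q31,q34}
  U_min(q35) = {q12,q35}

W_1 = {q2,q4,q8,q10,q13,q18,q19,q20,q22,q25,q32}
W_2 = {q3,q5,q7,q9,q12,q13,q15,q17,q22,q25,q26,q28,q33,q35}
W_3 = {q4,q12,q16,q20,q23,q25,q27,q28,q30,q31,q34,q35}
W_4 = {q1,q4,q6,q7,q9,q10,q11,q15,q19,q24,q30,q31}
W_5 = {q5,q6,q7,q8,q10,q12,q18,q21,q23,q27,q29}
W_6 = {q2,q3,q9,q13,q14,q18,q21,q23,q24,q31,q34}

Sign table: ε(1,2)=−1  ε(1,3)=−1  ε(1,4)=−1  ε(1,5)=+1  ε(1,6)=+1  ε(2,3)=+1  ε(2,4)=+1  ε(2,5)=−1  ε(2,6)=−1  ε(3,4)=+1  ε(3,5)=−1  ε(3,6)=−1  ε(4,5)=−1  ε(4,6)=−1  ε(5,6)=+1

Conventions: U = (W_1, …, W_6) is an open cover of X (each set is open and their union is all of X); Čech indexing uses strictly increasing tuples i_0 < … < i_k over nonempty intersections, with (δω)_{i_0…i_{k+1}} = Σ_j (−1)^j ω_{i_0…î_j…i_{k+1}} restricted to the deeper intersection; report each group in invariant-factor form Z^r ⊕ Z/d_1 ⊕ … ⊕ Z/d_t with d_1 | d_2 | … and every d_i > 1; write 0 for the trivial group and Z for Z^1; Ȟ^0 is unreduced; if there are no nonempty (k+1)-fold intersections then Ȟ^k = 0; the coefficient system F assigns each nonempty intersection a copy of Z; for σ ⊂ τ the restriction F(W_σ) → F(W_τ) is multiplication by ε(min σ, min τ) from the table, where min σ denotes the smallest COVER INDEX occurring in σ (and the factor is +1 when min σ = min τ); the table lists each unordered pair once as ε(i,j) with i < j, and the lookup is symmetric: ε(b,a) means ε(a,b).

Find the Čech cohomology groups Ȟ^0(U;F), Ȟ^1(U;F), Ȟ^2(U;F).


cover nerve:
  W12={q13,q22,q25} W13={q4,q20,q25} W14={q4,q10,q19} W15={q8,q10,q18} W16={q2,q13,q18} W23={q12,q25,q28,q35} W24={q7,q9,q15} W25={q5,q7,q12} W26={q3,q9,q13} W34={q4,q30,q31} W35={q12,q23,q27} W36={q23,q31,q34} W45={q6,q7,q10} W46={q9,q24,q31} W56={q18,q21,q23}
  W123={q25} W126={q13} W134={q4} W145={q10} W156={q18} W235={q12} W245={q7} W246={q9} W346={q31} W356={q23}
C dims 6,15,10; δ0: rk 5, SNF 1^5; δ1: rk 10, SNF 1^9·2
Ȟ^0: (6−5)−0=1 ⇒ Z
Ȟ^1: (15−10)−5=0 ⇒ 0
Ȟ^2: (10−0)−10=0 plus torsion [2] ⇒ Z/2

Ȟ^0(U;F) ≅ Z, Ȟ^1(U;F) ≅ 0, Ȟ^2(U;F) ≅ Z/2


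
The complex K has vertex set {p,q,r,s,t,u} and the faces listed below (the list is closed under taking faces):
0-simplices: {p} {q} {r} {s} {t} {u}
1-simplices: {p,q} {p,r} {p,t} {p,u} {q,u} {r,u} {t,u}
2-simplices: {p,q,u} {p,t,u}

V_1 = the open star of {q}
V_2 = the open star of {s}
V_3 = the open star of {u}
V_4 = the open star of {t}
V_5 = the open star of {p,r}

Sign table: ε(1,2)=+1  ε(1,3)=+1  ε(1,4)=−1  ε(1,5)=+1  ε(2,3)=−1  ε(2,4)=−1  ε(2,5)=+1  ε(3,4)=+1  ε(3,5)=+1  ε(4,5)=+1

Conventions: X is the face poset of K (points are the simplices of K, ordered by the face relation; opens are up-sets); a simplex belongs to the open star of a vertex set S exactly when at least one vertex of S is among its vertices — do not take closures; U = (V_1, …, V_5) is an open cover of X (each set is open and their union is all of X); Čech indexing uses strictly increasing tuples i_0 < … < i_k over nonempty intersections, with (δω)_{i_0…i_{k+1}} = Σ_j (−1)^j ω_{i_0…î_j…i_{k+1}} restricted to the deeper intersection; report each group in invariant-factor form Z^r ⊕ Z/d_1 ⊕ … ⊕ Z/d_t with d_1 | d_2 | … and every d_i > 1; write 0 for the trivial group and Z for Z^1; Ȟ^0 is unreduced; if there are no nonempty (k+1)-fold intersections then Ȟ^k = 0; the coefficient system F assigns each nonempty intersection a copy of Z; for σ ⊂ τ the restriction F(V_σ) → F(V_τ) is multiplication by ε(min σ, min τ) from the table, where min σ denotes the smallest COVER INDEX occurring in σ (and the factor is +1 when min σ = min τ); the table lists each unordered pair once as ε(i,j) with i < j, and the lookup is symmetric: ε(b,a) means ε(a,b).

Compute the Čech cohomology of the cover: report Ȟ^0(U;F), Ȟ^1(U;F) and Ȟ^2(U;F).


cover nerve:
  V1={{q},{p,q},{q,u},{p,q,u}} V2={{s}} V3={{u},{p,u},{q,u},{r,u},{t,u},{p,q,u},{p,t,u}} V4={{t},{p,t},{t,u},{p,t,u}} V5={{p},{r},{p,q},{p,r},{p,t},{p,u},{r,u},{p,q,u},{p,t,u}}
  V13={{q,u},{p,q,u}} V15={{p,q},{p,q,u}} V34={{t,u},{p,t,u}} V35={{p,u},{r,u},{p,q,u},{p,t,u}} V45={{p,t},{p,t,u}}
  V135={{p,q,u}} V345={{p,t,u}}
C dims 5,5,2; δ0: rk 3, SNF 1^3; δ1: rk 2, SNF 1^2
Ȟ^0: (5−3)−0=2 ⇒ Z^2
Ȟ^1: (5−2)−3=0 ⇒ 0
Ȟ^2: (2−0)−2=0 ⇒ 0

Ȟ^0 = Z^2, Ȟ^1 = 0 and Ȟ^2 = 0


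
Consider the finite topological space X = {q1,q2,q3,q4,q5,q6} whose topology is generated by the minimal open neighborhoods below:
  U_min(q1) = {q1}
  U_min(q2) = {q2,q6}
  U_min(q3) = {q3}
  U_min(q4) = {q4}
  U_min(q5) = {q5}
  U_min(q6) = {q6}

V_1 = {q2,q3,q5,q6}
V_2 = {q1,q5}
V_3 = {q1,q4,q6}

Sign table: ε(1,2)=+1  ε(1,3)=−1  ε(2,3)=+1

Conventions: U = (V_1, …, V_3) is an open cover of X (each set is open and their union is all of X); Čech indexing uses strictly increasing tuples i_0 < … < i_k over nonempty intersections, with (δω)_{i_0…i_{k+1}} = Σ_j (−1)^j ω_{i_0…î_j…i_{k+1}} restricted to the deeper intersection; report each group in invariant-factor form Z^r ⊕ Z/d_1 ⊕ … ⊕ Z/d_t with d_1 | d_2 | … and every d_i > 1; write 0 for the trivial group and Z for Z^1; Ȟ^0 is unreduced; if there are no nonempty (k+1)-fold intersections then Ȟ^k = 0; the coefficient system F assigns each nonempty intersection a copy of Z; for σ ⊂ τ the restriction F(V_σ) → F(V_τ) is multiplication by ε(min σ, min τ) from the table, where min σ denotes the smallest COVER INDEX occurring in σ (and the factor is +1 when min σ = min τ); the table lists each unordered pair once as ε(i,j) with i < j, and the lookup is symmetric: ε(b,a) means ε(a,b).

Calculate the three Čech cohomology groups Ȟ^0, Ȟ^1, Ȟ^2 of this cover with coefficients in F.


Ȟ^0 ≅ 0,  Ȟ^1 ≅ Z/2,  Ȟ^2 ≅ 0

nerve of the cover:
  V12={q5} V13={q6} V23={q1}
C dims 3,3; δ0: rk 3, SNF 1^2·2
Ȟ^0 = (3 − 3) − 0 = 0, so Ȟ^0 ≅ 0
Ȟ^1 = (3 − 0) − 3 = 0 plus torsion [2], so Ȟ^1 ≅ Z/2
Ȟ^2 = (0 − 0) − 0 = 0, so Ȟ^2 ≅ 0


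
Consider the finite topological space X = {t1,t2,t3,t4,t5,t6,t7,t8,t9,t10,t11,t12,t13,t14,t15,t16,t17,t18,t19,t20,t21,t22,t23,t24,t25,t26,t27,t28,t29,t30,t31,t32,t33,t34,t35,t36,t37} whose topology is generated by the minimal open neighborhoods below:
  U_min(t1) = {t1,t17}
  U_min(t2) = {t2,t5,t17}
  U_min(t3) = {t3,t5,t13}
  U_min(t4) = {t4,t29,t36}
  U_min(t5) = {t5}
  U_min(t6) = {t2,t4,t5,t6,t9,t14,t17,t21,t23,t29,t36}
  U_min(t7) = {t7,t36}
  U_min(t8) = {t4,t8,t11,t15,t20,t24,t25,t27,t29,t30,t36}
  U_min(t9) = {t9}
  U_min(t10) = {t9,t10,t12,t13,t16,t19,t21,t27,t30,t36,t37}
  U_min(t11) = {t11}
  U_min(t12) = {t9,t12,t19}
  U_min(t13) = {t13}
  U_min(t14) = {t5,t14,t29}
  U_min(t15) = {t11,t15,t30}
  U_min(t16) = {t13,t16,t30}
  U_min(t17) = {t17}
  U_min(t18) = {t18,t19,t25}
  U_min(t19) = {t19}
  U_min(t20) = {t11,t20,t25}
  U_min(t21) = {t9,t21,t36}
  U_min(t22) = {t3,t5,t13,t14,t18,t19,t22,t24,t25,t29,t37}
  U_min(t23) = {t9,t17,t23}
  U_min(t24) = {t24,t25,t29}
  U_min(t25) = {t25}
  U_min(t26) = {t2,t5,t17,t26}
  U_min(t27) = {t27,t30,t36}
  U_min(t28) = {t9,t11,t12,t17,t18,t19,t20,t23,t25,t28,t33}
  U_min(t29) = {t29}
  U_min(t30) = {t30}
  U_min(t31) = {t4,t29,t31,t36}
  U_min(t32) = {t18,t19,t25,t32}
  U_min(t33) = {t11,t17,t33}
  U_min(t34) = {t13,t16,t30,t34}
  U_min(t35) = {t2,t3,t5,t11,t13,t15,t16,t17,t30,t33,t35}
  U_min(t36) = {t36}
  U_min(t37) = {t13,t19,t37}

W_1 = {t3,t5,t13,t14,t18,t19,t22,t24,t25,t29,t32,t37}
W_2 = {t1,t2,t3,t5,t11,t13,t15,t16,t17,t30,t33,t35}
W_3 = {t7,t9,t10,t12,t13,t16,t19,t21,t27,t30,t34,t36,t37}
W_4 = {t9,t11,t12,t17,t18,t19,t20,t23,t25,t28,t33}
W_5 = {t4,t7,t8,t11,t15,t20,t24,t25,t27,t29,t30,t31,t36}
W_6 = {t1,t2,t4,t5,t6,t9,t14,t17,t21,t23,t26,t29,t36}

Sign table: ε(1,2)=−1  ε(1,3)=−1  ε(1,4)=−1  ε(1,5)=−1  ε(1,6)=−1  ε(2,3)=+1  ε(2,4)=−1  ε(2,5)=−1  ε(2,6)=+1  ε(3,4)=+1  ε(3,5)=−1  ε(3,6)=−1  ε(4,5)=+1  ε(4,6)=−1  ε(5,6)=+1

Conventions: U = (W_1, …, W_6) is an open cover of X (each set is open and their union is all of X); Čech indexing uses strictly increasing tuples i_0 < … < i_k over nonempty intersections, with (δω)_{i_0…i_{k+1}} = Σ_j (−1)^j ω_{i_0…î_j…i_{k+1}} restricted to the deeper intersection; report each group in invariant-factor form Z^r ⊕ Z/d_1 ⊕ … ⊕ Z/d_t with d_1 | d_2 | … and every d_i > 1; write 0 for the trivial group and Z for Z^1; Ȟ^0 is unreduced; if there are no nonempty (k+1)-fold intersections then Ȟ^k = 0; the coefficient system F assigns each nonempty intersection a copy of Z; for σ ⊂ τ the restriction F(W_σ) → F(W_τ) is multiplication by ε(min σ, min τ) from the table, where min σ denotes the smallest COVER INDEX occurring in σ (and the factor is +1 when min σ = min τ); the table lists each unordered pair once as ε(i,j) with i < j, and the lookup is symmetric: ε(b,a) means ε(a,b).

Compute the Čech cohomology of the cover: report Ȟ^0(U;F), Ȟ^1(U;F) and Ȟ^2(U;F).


Ȟ^0(U;F) ≅ 0; Ȟ^1(U;F) ≅ Z/2; Ȟ^2(U;F) ≅ Z

nonempty overlaps:
  W12={t3,t5,t13} W13={t13,t19,t37} W14={t18,t19,t25} W15={t24,t25,t29} W16={t5,t14,t29} W23={t13,t16,t30} W24={t11,t17,t33} W25={t11,t15,t30} W26={t1,t2,t5,t17} W34={t9,t12,t19} W35={t7,t27,t30,t36} W36={t9,t21,t36} W45={t11,t20,t25} W46={t9,t17,t23} W56={t4,t29,t36}
  W123={t13} W126={t5} W134={t19} W145={t25} W156={t29} W235={t30} W245={t11} W246={t17} W346={t9} W356={t36}
C dims 6,15,10; δ0: rk 6, SNF 1^5·2; δ1: rk 9, SNF 1^9
degree 0: 6−6−0 = 0 → Ȟ^0 ≅ 0
degree 1: 15−9−6 = 0 plus torsion [2] → Ȟ^1 ≅ Z/2
degree 2: 10−0−9 = 1 → Ȟ^2 ≅ Z


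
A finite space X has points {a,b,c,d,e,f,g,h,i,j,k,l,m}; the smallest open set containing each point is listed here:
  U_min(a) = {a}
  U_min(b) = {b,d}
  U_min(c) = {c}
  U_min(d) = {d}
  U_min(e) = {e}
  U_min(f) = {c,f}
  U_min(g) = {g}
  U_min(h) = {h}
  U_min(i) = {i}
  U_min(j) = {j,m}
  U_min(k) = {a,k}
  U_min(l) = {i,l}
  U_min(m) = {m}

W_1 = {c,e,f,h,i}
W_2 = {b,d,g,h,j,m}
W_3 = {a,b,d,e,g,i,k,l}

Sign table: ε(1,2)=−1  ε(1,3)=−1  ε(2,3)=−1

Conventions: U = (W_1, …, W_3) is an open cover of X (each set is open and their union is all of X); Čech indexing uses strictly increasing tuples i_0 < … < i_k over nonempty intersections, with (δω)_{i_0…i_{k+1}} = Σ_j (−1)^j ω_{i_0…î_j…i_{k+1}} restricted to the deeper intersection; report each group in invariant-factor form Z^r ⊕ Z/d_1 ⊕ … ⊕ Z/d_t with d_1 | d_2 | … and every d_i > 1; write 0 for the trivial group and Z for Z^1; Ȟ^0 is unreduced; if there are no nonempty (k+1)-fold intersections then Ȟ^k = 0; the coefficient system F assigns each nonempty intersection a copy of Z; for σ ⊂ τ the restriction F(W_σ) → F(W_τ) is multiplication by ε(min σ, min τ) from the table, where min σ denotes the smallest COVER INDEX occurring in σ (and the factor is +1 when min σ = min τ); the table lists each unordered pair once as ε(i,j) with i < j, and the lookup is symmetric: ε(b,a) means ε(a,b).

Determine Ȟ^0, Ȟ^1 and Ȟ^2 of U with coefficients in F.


nonempty intersections:
  W12={h} W13={e,i} W23={b,d,g}
C dims 3,3; δ0: rk 3, SNF 1^2·2
Ȟ^0: (3−3)−0=0 ⇒ 0
Ȟ^1: (3−0)−3=0 plus torsion [2] ⇒ Z/2
Ȟ^2: (0−0)−0=0 ⇒ 0

Ȟ^0 = 0; Ȟ^1 = Z/2; Ȟ^2 = 0
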